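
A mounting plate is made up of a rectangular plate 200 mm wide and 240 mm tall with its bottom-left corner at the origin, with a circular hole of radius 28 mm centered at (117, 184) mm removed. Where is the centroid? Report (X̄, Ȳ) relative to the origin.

X̄ = 99.08 mm, Ȳ = 116.54 mm

plate: A = 200 × 240 = 48000.00, centroid at (100.00, 120.00).
hole: A = −π·28² = -2463.01, centroid at (117.00, 184.00).
ΣA = 45536.99 mm²
ΣAX̄ = (48000.00)(100.00) + (-2463.01)(117.00) = 4511827.99 mm³
ΣAȲ = (48000.00)(120.00) + (-2463.01)(184.00) = 5306806.41 mm³
X̄ = 4511827.99 / 45536.99 = 99.08 mm
Ȳ = 5306806.41 / 45536.99 = 116.54 mm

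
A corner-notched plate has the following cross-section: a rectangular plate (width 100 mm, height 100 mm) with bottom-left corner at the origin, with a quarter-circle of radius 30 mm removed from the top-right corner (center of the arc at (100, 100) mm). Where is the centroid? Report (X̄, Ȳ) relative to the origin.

X̄ = 47.17 mm, Ȳ = 47.17 mm

plate: A = 100 × 100 = 10000.00, centroid at (50.00, 50.00).
removed quarter-circle: A = −¼π·30² = -706.86, centroid at (87.27, 87.27).
ΣA = 9293.14 mm², ΣAX̄ = 438314.17 mm³, ΣAȲ = 438314.17 mm³.
X̄ = 438314.17/9293.14 = 47.17 mm; Ȳ = 438314.17/9293.14 = 47.17 mm.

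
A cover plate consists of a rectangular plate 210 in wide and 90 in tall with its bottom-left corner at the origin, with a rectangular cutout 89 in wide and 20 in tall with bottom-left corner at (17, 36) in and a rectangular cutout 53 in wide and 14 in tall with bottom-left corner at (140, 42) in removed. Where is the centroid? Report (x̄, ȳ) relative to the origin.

plate: A = 210 × 90 = 18900.00, centroid at (105.00, 45.00).
hole 1: A = −(89 × 20) = -1780.00, centroid at (61.50, 46.00).
hole 2: A = −(53 × 14) = -742.00, centroid at (166.50, 49.00).
ΣA = 16378.00 in², ΣAx̄ = 1751487.00 in³, ΣAȳ = 732262.00 in³.
x̄ = 1751487.00/16378.00 = 106.94 in; ȳ = 732262.00/16378.00 = 44.71 in.

x̄ = 106.94 in, ȳ = 44.71 in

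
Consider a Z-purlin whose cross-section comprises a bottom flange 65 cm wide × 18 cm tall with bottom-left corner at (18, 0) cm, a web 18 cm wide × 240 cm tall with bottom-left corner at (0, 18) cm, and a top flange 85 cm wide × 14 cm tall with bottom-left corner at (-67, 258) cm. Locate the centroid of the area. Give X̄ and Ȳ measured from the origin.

X̄ = 10.30 cm, Ȳ = 138.03 cm

bottom flange: A = 65 × 18 = 1170.00, centroid at (50.50, 9.00).
web: A = 18 × 240 = 4320.00, centroid at (9.00, 138.00).
top flange: A = 85 × 14 = 1190.00, centroid at (-24.50, 265.00).
ΣA = 6680.00 cm², ΣAX̄ = 68810.00 cm³, ΣAȲ = 922040.00 cm³.
X̄ = 68810.00/6680.00 = 10.30 cm; Ȳ = 922040.00/6680.00 = 138.03 cm.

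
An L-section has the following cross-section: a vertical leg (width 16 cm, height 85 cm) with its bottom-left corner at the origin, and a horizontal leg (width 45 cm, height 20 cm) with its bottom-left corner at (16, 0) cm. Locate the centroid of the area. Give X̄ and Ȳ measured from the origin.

Part | A | x̄ᵢ | ȳᵢ | A·x̄ᵢ | A·ȳᵢ
vertical leg | 1360.00 | 8.00 | 42.50 | 10880.00 | 57800.00
horizontal leg | 900.00 | 38.50 | 10.00 | 34650.00 | 9000.00
Σ | 2260.00 |  |  | 45530.00 | 66800.00
X̄ = 45530.00 / 2260.00 = 20.15 cm
Ȳ = 66800.00 / 2260.00 = 29.56 cm

X̄ = 20.15 cm, Ȳ = 29.56 cm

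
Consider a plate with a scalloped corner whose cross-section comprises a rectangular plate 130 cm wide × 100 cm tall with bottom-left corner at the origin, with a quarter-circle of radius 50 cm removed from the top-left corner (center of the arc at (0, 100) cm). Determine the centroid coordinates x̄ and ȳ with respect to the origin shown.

Part | A | x̄ᵢ | ȳᵢ | A·x̄ᵢ | A·ȳᵢ
plate | 13000.00 | 65.00 | 50.00 | 845000.00 | 650000.00
removed quarter-circle | -1963.50 | 21.22 | 78.78 | -41666.67 | -154682.87
Σ | 11036.50 |  |  | 803333.33 | 495317.13
x̄ = 803333.33 / 11036.50 = 72.79 cm
ȳ = 495317.13 / 11036.50 = 44.88 cm

x̄ = 72.79 cm, ȳ = 44.88 cm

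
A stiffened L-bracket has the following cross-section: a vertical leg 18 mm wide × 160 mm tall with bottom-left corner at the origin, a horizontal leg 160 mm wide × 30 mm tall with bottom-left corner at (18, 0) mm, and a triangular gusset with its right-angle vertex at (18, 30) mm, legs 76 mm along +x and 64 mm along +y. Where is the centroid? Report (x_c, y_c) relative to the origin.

vertical leg: A = 18 × 160 = 2880.00, centroid at (9.00, 80.00).
horizontal leg: A = 160 × 30 = 4800.00, centroid at (98.00, 15.00).
gusset: A = ½·76·64 = 2432.00, centroid at (43.33, 51.33).
ΣA = 10112.00 mm², ΣAx_c = 601706.67 mm³, ΣAy_c = 427242.67 mm³.
x_c = 601706.67/10112.00 = 59.50 mm; y_c = 427242.67/10112.00 = 42.25 mm.

x_c = 59.50 mm, y_c = 42.25 mm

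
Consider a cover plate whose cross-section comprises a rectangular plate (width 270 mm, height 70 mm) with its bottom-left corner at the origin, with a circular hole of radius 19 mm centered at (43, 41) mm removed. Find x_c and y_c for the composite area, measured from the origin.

Part | A | x̄ᵢ | ȳᵢ | A·x̄ᵢ | A·ȳᵢ
plate | 18900.00 | 135.00 | 35.00 | 2551500.00 | 661500.00
hole | -1134.11 | 43.00 | 41.00 | -48766.94 | -46498.71
Σ | 17765.89 |  |  | 2502733.06 | 615001.29
x_c = 2502733.06 / 17765.89 = 140.87 mm
y_c = 615001.29 / 17765.89 = 34.62 mm

x_c = 140.87 mm, y_c = 34.62 mm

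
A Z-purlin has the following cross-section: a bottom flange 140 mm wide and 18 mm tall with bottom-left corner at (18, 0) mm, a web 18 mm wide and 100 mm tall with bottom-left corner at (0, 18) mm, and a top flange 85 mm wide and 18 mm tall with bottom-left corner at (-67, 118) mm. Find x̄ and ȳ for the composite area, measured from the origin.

bottom flange: A = 140 × 18 = 2520.00, centroid at (88.00, 9.00).
web: A = 18 × 100 = 1800.00, centroid at (9.00, 68.00).
top flange: A = 85 × 18 = 1530.00, centroid at (-24.50, 127.00).
ΣA = 5850.00 mm²
ΣAx̄ = (2520.00)(88.00) + (1800.00)(9.00) + (1530.00)(-24.50) = 200475.00 mm³
ΣAȳ = (2520.00)(9.00) + (1800.00)(68.00) + (1530.00)(127.00) = 339390.00 mm³
x̄ = 200475.00 / 5850.00 = 34.27 mm
ȳ = 339390.00 / 5850.00 = 58.02 mm

x̄ = 34.27 mm, ȳ = 58.02 mm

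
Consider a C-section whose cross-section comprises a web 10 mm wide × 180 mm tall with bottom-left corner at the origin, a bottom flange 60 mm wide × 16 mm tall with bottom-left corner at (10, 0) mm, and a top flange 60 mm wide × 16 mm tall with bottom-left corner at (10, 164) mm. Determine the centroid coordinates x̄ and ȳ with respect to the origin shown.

x̄ = 23.06 mm, ȳ = 90.00 mm

web: A = 10 × 180 = 1800.00, centroid at (5.00, 90.00).
bottom flange: A = 60 × 16 = 960.00, centroid at (40.00, 8.00).
top flange: A = 60 × 16 = 960.00, centroid at (40.00, 172.00).
ΣA = 3720.00 mm², ΣAx̄ = 85800.00 mm³, ΣAȳ = 334800.00 mm³.
x̄ = 85800.00/3720.00 = 23.06 mm; ȳ = 334800.00/3720.00 = 90.00 mm.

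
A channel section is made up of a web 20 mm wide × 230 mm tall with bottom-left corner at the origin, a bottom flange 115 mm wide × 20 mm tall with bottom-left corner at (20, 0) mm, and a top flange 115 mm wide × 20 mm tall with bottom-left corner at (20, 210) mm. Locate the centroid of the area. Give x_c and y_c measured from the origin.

web: A = 20 × 230 = 4600.00, centroid at (10.00, 115.00).
bottom flange: A = 115 × 20 = 2300.00, centroid at (77.50, 10.00).
top flange: A = 115 × 20 = 2300.00, centroid at (77.50, 220.00).
ΣA = 9200.00 mm², ΣAx_c = 402500.00 mm³, ΣAy_c = 1058000.00 mm³.
x_c = 402500.00/9200.00 = 43.75 mm; y_c = 1058000.00/9200.00 = 115.00 mm.

x_c = 43.75 mm, y_c = 115.00 mm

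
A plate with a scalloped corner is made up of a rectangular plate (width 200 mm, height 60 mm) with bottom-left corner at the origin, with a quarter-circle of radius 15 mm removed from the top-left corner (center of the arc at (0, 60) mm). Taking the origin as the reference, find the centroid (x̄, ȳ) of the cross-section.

plate: A = 200 × 60 = 12000.00, centroid at (100.00, 30.00).
removed quarter-circle: A = −¼π·15² = -176.71, centroid at (6.37, 53.63).
ΣA = 11823.29 mm², ΣAx̄ = 1198875.00 mm³, ΣAȳ = 350522.12 mm³.
x̄ = 1198875.00/11823.29 = 101.40 mm; ȳ = 350522.12/11823.29 = 29.65 mm.

x̄ = 101.40 mm, ȳ = 29.65 mm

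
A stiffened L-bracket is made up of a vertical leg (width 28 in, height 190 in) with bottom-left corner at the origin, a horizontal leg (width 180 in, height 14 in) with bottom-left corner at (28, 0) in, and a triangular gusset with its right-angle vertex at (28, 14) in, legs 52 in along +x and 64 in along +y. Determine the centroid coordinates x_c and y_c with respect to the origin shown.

x_c = 47.06 in, y_c = 61.22 in

Part | A | x̄ᵢ | ȳᵢ | A·x̄ᵢ | A·ȳᵢ
vertical leg | 5320.00 | 14.00 | 95.00 | 74480.00 | 505400.00
horizontal leg | 2520.00 | 118.00 | 7.00 | 297360.00 | 17640.00
gusset | 1664.00 | 45.33 | 35.33 | 75434.67 | 58794.67
Σ | 9504.00 |  |  | 447274.67 | 581834.67
x_c = 447274.67 / 9504.00 = 47.06 in
y_c = 581834.67 / 9504.00 = 61.22 in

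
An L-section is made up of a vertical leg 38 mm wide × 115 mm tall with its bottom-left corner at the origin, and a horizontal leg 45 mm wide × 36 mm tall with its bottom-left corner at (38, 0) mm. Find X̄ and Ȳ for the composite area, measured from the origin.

vertical leg: A = 38 × 115 = 4370.00, centroid at (19.00, 57.50).
horizontal leg: A = 45 × 36 = 1620.00, centroid at (60.50, 18.00).
ΣA = 5990.00 mm², ΣAX̄ = 181040.00 mm³, ΣAȲ = 280435.00 mm³.
X̄ = 181040.00/5990.00 = 30.22 mm; Ȳ = 280435.00/5990.00 = 46.82 mm.

X̄ = 30.22 mm, Ȳ = 46.82 mm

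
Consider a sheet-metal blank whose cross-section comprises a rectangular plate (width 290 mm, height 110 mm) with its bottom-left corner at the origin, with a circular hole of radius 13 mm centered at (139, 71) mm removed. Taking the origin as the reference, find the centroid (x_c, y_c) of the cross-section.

plate: A = 290 × 110 = 31900.00, centroid at (145.00, 55.00).
hole: A = −π·13² = -530.93, centroid at (139.00, 71.00).
ΣA = 31369.07 mm²
ΣAx_c = (31900.00)(145.00) + (-530.93)(139.00) = 4551700.85 mm³
ΣAy_c = (31900.00)(55.00) + (-530.93)(71.00) = 1716804.03 mm³
x_c = 4551700.85 / 31369.07 = 145.10 mm
y_c = 1716804.03 / 31369.07 = 54.73 mm

x_c = 145.10 mm, y_c = 54.73 mm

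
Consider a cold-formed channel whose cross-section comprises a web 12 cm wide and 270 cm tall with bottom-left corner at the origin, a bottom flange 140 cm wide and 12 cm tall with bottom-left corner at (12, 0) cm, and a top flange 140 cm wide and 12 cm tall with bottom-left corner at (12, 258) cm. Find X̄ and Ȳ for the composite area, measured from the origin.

X̄ = 44.69 cm, Ȳ = 135.00 cm

Part | A | x̄ᵢ | ȳᵢ | A·x̄ᵢ | A·ȳᵢ
web | 3240.00 | 6.00 | 135.00 | 19440.00 | 437400.00
bottom flange | 1680.00 | 82.00 | 6.00 | 137760.00 | 10080.00
top flange | 1680.00 | 82.00 | 264.00 | 137760.00 | 443520.00
Σ | 6600.00 |  |  | 294960.00 | 891000.00
X̄ = 294960.00 / 6600.00 = 44.69 cm
Ȳ = 891000.00 / 6600.00 = 135.00 cm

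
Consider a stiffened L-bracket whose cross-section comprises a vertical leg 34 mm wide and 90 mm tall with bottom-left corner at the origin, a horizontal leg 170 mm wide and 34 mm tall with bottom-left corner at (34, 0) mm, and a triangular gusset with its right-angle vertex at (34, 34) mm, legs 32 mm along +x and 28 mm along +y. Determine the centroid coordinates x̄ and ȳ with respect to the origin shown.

x̄ = 81.81 mm, ȳ = 27.49 mm

vertical leg: A = 34 × 90 = 3060.00, centroid at (17.00, 45.00).
horizontal leg: A = 170 × 34 = 5780.00, centroid at (119.00, 17.00).
gusset: A = ½·32·28 = 448.00, centroid at (44.67, 43.33).
ΣA = 9288.00 mm², ΣAx̄ = 759850.67 mm³, ΣAȳ = 255373.33 mm³.
x̄ = 759850.67/9288.00 = 81.81 mm; ȳ = 255373.33/9288.00 = 27.49 mm.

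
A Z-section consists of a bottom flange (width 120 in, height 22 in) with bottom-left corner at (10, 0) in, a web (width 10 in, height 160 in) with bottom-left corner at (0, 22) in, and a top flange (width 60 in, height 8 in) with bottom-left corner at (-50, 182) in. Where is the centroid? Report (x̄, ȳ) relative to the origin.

x̄ = 38.81 in, ȳ = 59.64 in

Part | A | x̄ᵢ | ȳᵢ | A·x̄ᵢ | A·ȳᵢ
bottom flange | 2640.00 | 70.00 | 11.00 | 184800.00 | 29040.00
web | 1600.00 | 5.00 | 102.00 | 8000.00 | 163200.00
top flange | 480.00 | -20.00 | 186.00 | -9600.00 | 89280.00
Σ | 4720.00 |  |  | 183200.00 | 281520.00
x̄ = 183200.00 / 4720.00 = 38.81 in
ȳ = 281520.00 / 4720.00 = 59.64 in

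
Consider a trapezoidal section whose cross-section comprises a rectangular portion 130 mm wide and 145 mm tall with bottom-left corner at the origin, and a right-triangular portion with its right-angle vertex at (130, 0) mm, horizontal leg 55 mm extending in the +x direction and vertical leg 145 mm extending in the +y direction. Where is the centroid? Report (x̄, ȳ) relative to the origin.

rectangular portion: A = 130 × 145 = 18850.00, centroid at (65.00, 72.50).
triangular portion: A = ½·55·145 = 3987.50, centroid at (148.33, 48.33).
ΣA = 22837.50 mm², ΣAx̄ = 1816729.17 mm³, ΣAȳ = 1559354.17 mm³.
x̄ = 1816729.17/22837.50 = 79.55 mm; ȳ = 1559354.17/22837.50 = 68.28 mm.

x̄ = 79.55 mm, ȳ = 68.28 mm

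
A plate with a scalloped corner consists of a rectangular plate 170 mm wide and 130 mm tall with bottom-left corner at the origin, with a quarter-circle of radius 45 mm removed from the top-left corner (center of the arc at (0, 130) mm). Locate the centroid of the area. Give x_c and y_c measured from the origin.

plate: A = 170 × 130 = 22100.00, centroid at (85.00, 65.00).
removed quarter-circle: A = −¼π·45² = -1590.43, centroid at (19.10, 110.90).
ΣA = 20509.57 mm², ΣAx_c = 1848125.00 mm³, ΣAy_c = 1260118.93 mm³.
x_c = 1848125.00/20509.57 = 90.11 mm; y_c = 1260118.93/20509.57 = 61.44 mm.

x_c = 90.11 mm, y_c = 61.44 mm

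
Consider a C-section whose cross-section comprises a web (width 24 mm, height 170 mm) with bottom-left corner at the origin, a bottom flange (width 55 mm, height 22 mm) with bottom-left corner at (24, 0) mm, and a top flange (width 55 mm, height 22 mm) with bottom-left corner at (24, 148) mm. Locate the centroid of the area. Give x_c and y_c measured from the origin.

x_c = 26.71 mm, y_c = 85.00 mm

web: A = 24 × 170 = 4080.00, centroid at (12.00, 85.00).
bottom flange: A = 55 × 22 = 1210.00, centroid at (51.50, 11.00).
top flange: A = 55 × 22 = 1210.00, centroid at (51.50, 159.00).
ΣA = 6500.00 mm², ΣAx_c = 173590.00 mm³, ΣAy_c = 552500.00 mm³.
x_c = 173590.00/6500.00 = 26.71 mm; y_c = 552500.00/6500.00 = 85.00 mm.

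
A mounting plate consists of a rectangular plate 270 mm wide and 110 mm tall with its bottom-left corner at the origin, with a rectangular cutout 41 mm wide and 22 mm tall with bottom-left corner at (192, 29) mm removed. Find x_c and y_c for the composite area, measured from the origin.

Part | A | x̄ᵢ | ȳᵢ | A·x̄ᵢ | A·ȳᵢ
plate | 29700.00 | 135.00 | 55.00 | 4009500.00 | 1633500.00
hole | -902.00 | 212.50 | 40.00 | -191675.00 | -36080.00
Σ | 28798.00 |  |  | 3817825.00 | 1597420.00
x_c = 3817825.00 / 28798.00 = 132.57 mm
y_c = 1597420.00 / 28798.00 = 55.47 mm

x_c = 132.57 mm, y_c = 55.47 mm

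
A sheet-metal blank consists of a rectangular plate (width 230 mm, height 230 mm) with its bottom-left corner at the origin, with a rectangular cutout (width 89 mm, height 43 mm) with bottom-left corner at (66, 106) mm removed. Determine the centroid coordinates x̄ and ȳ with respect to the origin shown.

plate: A = 230 × 230 = 52900.00, centroid at (115.00, 115.00).
hole: A = −(89 × 43) = -3827.00, centroid at (110.50, 127.50).
ΣA = 49073.00 mm², ΣAx̄ = 5660616.50 mm³, ΣAȳ = 5595557.50 mm³.
x̄ = 5660616.50/49073.00 = 115.35 mm; ȳ = 5595557.50/49073.00 = 114.03 mm.

x̄ = 115.35 mm, ȳ = 114.03 mm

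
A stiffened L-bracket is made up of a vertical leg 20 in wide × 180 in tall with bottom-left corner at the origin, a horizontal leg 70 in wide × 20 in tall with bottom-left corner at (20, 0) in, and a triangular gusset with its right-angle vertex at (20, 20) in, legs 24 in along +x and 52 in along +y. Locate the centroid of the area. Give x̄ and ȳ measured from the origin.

vertical leg: A = 20 × 180 = 3600.00, centroid at (10.00, 90.00).
horizontal leg: A = 70 × 20 = 1400.00, centroid at (55.00, 10.00).
gusset: A = ½·24·52 = 624.00, centroid at (28.00, 37.33).
ΣA = 5624.00 in²
ΣAx̄ = (3600.00)(10.00) + (1400.00)(55.00) + (624.00)(28.00) = 130472.00 in³
ΣAȳ = (3600.00)(90.00) + (1400.00)(10.00) + (624.00)(37.33) = 361296.00 in³
x̄ = 130472.00 / 5624.00 = 23.20 in
ȳ = 361296.00 / 5624.00 = 64.24 in

x̄ = 23.20 in, ȳ = 64.24 in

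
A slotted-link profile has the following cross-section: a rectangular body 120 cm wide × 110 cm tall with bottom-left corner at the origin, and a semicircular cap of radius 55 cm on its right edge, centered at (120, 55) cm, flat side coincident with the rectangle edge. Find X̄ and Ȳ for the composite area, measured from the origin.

X̄ = 82.06 cm, Ȳ = 55.00 cm

Part | A | x̄ᵢ | ȳᵢ | A·x̄ᵢ | A·ȳᵢ
rectangular body | 13200.00 | 60.00 | 55.00 | 792000.00 | 726000.00
semicircular end | 4751.66 | 143.34 | 55.00 | 681115.73 | 261341.24
Σ | 17951.66 |  |  | 1473115.73 | 987341.24
X̄ = 1473115.73 / 17951.66 = 82.06 cm
Ȳ = 987341.24 / 17951.66 = 55.00 cm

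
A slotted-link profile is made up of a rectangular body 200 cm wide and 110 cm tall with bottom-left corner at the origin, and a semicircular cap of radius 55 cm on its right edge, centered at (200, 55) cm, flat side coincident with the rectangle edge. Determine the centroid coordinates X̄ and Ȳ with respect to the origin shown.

X̄ = 121.91 cm, Ȳ = 55.00 cm

rectangular body: A = 200 × 110 = 22000.00, centroid at (100.00, 55.00).
semicircular end: A = ½π·55² = 4751.66, centroid at (223.34, 55.00).
ΣA = 26751.66 cm²
ΣAX̄ = (22000.00)(100.00) + (4751.66)(223.34) = 3261248.44 cm³
ΣAȲ = (22000.00)(55.00) + (4751.66)(55.00) = 1471341.24 cm³
X̄ = 3261248.44 / 26751.66 = 121.91 cm
Ȳ = 1471341.24 / 26751.66 = 55.00 cm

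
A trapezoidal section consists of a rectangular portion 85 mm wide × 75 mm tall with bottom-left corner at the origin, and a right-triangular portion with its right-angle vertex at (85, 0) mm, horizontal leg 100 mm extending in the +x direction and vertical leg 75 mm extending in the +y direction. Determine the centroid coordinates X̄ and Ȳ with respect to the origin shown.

X̄ = 70.59 mm, Ȳ = 32.87 mm

Part | A | x̄ᵢ | ȳᵢ | A·x̄ᵢ | A·ȳᵢ
rectangular portion | 6375.00 | 42.50 | 37.50 | 270937.50 | 239062.50
triangular portion | 3750.00 | 118.33 | 25.00 | 443750.00 | 93750.00
Σ | 10125.00 |  |  | 714687.50 | 332812.50
X̄ = 714687.50 / 10125.00 = 70.59 mm
Ȳ = 332812.50 / 10125.00 = 32.87 mm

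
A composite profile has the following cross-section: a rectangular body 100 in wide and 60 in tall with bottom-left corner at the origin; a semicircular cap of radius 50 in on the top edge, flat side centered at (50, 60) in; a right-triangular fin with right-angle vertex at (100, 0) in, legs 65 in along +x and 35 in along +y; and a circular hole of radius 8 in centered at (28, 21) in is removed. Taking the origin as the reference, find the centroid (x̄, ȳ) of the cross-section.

x̄ = 57.91 in, ȳ = 46.76 in

Part | A | x̄ᵢ | ȳᵢ | A·x̄ᵢ | A·ȳᵢ
rectangular body | 6000.00 | 50.00 | 30.00 | 300000.00 | 180000.00
semicircular top | 3926.99 | 50.00 | 81.22 | 196349.54 | 318952.78
triangular fin | 1137.50 | 121.67 | 11.67 | 138395.83 | 13270.83
hole | -201.06 | 28.00 | 21.00 | -5629.73 | -4222.30
Σ | 10863.43 |  |  | 629115.64 | 508001.32
x̄ = 629115.64 / 10863.43 = 57.91 in
ȳ = 508001.32 / 10863.43 = 46.76 in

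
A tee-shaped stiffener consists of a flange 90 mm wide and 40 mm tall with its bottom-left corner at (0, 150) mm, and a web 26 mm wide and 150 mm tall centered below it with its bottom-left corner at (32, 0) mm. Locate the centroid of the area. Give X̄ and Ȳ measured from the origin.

X̄ = 45.00 mm, Ȳ = 120.60 mm

web: A = 26 × 150 = 3900.00, centroid at (45.00, 75.00).
flange: A = 90 × 40 = 3600.00, centroid at (45.00, 170.00).
ΣA = 7500.00 mm²
ΣAX̄ = (3900.00)(45.00) + (3600.00)(45.00) = 337500.00 mm³
ΣAȲ = (3900.00)(75.00) + (3600.00)(170.00) = 904500.00 mm³
X̄ = 337500.00 / 7500.00 = 45.00 mm
Ȳ = 904500.00 / 7500.00 = 120.60 mm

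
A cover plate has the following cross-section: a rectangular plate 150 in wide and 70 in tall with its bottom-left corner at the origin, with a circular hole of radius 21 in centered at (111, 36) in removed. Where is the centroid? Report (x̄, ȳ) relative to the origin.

x̄ = 69.53 in, ȳ = 34.85 in

plate: A = 150 × 70 = 10500.00, centroid at (75.00, 35.00).
hole: A = −π·21² = -1385.44, centroid at (111.00, 36.00).
ΣA = 9114.56 in²
ΣAx̄ = (10500.00)(75.00) + (-1385.44)(111.00) = 633715.90 in³
ΣAȳ = (10500.00)(35.00) + (-1385.44)(36.00) = 317624.08 in³
x̄ = 633715.90 / 9114.56 = 69.53 in
ȳ = 317624.08 / 9114.56 = 34.85 in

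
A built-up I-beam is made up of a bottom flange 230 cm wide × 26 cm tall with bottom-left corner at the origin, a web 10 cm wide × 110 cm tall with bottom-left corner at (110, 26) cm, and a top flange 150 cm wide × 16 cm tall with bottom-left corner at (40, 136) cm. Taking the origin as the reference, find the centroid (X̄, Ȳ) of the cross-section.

X̄ = 115.00 cm, Ȳ = 54.05 cm

bottom flange: A = 230 × 26 = 5980.00, centroid at (115.00, 13.00).
web: A = 10 × 110 = 1100.00, centroid at (115.00, 81.00).
top flange: A = 150 × 16 = 2400.00, centroid at (115.00, 144.00).
ΣA = 9480.00 cm², ΣAX̄ = 1090200.00 cm³, ΣAȲ = 512440.00 cm³.
X̄ = 1090200.00/9480.00 = 115.00 cm; Ȳ = 512440.00/9480.00 = 54.05 cm.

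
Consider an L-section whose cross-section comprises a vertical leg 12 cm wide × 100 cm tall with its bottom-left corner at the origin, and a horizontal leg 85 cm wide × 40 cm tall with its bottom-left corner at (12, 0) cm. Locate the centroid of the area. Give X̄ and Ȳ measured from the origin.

vertical leg: A = 12 × 100 = 1200.00, centroid at (6.00, 50.00).
horizontal leg: A = 85 × 40 = 3400.00, centroid at (54.50, 20.00).
ΣA = 4600.00 cm²
ΣAX̄ = (1200.00)(6.00) + (3400.00)(54.50) = 192500.00 cm³
ΣAȲ = (1200.00)(50.00) + (3400.00)(20.00) = 128000.00 cm³
X̄ = 192500.00 / 4600.00 = 41.85 cm
Ȳ = 128000.00 / 4600.00 = 27.83 cm

X̄ = 41.85 cm, Ȳ = 27.83 cm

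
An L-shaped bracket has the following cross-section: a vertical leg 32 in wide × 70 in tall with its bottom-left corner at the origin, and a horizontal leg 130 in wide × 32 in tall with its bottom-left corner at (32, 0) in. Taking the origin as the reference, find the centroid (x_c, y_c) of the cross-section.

x_c = 68.65 in, y_c = 22.65 in

Part | A | x̄ᵢ | ȳᵢ | A·x̄ᵢ | A·ȳᵢ
vertical leg | 2240.00 | 16.00 | 35.00 | 35840.00 | 78400.00
horizontal leg | 4160.00 | 97.00 | 16.00 | 403520.00 | 66560.00
Σ | 6400.00 |  |  | 439360.00 | 144960.00
x_c = 439360.00 / 6400.00 = 68.65 in
y_c = 144960.00 / 6400.00 = 22.65 in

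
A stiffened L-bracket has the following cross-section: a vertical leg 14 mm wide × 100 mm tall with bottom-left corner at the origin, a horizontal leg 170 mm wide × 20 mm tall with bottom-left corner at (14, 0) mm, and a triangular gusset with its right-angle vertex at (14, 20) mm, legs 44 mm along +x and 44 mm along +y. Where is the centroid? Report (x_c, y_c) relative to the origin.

Part | A | x̄ᵢ | ȳᵢ | A·x̄ᵢ | A·ȳᵢ
vertical leg | 1400.00 | 7.00 | 50.00 | 9800.00 | 70000.00
horizontal leg | 3400.00 | 99.00 | 10.00 | 336600.00 | 34000.00
gusset | 968.00 | 28.67 | 34.67 | 27749.33 | 33557.33
Σ | 5768.00 |  |  | 374149.33 | 137557.33
x_c = 374149.33 / 5768.00 = 64.87 mm
y_c = 137557.33 / 5768.00 = 23.85 mm

x_c = 64.87 mm, y_c = 23.85 mm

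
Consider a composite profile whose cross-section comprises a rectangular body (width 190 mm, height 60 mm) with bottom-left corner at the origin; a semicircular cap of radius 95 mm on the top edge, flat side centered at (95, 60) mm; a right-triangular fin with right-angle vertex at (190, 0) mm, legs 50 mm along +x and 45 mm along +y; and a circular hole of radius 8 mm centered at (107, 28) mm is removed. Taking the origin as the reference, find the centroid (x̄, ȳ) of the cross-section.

x̄ = 99.65 mm, ȳ = 67.00 mm

rectangular body: A = 190 × 60 = 11400.00, centroid at (95.00, 30.00).
semicircular top: A = ½π·95² = 14176.44, centroid at (95.00, 100.32).
triangular fin: A = ½·50·45 = 1125.00, centroid at (206.67, 15.00).
hole: A = −π·8² = -201.06, centroid at (107.00, 28.00).
ΣA = 26500.37 mm²
ΣAx̄ = (11400.00)(95.00) + (14176.44)(95.00) + (1125.00)(206.67) + (-201.06)(107.00) = 2640747.87 mm³
ΣAȳ = (11400.00)(30.00) + (14176.44)(100.32) + (1125.00)(15.00) + (-201.06)(28.00) = 1775414.81 mm³
x̄ = 2640747.87 / 26500.37 = 99.65 mm
ȳ = 1775414.81 / 26500.37 = 67.00 mm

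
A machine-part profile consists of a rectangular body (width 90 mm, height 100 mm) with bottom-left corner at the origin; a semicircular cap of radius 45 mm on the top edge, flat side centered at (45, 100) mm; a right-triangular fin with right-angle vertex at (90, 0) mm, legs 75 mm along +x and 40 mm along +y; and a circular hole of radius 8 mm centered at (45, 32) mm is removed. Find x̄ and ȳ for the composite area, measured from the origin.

x̄ = 52.79 mm, ȳ = 62.49 mm

rectangular body: A = 90 × 100 = 9000.00, centroid at (45.00, 50.00).
semicircular top: A = ½π·45² = 3180.86, centroid at (45.00, 119.10).
triangular fin: A = ½·75·40 = 1500.00, centroid at (115.00, 13.33).
hole: A = −π·8² = -201.06, centroid at (45.00, 32.00).
ΣA = 13479.80 mm²
ΣAx̄ = (9000.00)(45.00) + (3180.86)(45.00) + (1500.00)(115.00) + (-201.06)(45.00) = 711591.03 mm³
ΣAȳ = (9000.00)(50.00) + (3180.86)(119.10) + (1500.00)(13.33) + (-201.06)(32.00) = 842402.27 mm³
x̄ = 711591.03 / 13479.80 = 52.79 mm
ȳ = 842402.27 / 13479.80 = 62.49 mm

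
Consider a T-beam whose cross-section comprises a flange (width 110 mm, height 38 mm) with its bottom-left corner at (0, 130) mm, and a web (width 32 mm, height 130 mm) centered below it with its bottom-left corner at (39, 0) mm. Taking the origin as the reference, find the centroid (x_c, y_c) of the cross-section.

Part | A | x̄ᵢ | ȳᵢ | A·x̄ᵢ | A·ȳᵢ
web | 4160.00 | 55.00 | 65.00 | 228800.00 | 270400.00
flange | 4180.00 | 55.00 | 149.00 | 229900.00 | 622820.00
Σ | 8340.00 |  |  | 458700.00 | 893220.00
x_c = 458700.00 / 8340.00 = 55.00 mm
y_c = 893220.00 / 8340.00 = 107.10 mm

x_c = 55.00 mm, y_c = 107.10 mm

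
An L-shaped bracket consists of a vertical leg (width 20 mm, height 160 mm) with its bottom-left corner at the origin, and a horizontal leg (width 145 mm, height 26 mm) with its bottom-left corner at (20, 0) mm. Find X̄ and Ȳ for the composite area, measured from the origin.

X̄ = 54.62 mm, Ȳ = 43.76 mm

Part | A | x̄ᵢ | ȳᵢ | A·x̄ᵢ | A·ȳᵢ
vertical leg | 3200.00 | 10.00 | 80.00 | 32000.00 | 256000.00
horizontal leg | 3770.00 | 92.50 | 13.00 | 348725.00 | 49010.00
Σ | 6970.00 |  |  | 380725.00 | 305010.00
X̄ = 380725.00 / 6970.00 = 54.62 mm
Ȳ = 305010.00 / 6970.00 = 43.76 mm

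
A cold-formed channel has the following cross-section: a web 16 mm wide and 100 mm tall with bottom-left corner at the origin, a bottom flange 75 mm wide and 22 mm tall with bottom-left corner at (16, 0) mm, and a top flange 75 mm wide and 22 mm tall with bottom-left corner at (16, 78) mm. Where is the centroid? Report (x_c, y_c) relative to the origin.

x_c = 38.64 mm, y_c = 50.00 mm

web: A = 16 × 100 = 1600.00, centroid at (8.00, 50.00).
bottom flange: A = 75 × 22 = 1650.00, centroid at (53.50, 11.00).
top flange: A = 75 × 22 = 1650.00, centroid at (53.50, 89.00).
ΣA = 4900.00 mm², ΣAx_c = 189350.00 mm³, ΣAy_c = 245000.00 mm³.
x_c = 189350.00/4900.00 = 38.64 mm; y_c = 245000.00/4900.00 = 50.00 mm.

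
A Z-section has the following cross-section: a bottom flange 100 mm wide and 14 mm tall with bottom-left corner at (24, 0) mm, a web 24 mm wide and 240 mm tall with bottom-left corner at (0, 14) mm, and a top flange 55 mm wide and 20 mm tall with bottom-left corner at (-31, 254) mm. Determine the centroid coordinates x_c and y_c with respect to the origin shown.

Part | A | x̄ᵢ | ȳᵢ | A·x̄ᵢ | A·ȳᵢ
bottom flange | 1400.00 | 74.00 | 7.00 | 103600.00 | 9800.00
web | 5760.00 | 12.00 | 134.00 | 69120.00 | 771840.00
top flange | 1100.00 | -3.50 | 264.00 | -3850.00 | 290400.00
Σ | 8260.00 |  |  | 168870.00 | 1072040.00
x_c = 168870.00 / 8260.00 = 20.44 mm
y_c = 1072040.00 / 8260.00 = 129.79 mm

x_c = 20.44 mm, y_c = 129.79 mm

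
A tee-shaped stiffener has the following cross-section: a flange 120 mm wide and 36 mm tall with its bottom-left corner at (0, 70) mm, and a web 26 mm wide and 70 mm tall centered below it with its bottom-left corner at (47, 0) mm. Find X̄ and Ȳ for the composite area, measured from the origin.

web: A = 26 × 70 = 1820.00, centroid at (60.00, 35.00).
flange: A = 120 × 36 = 4320.00, centroid at (60.00, 88.00).
ΣA = 6140.00 mm²
ΣAX̄ = (1820.00)(60.00) + (4320.00)(60.00) = 368400.00 mm³
ΣAȲ = (1820.00)(35.00) + (4320.00)(88.00) = 443860.00 mm³
X̄ = 368400.00 / 6140.00 = 60.00 mm
Ȳ = 443860.00 / 6140.00 = 72.29 mm

X̄ = 60.00 mm, Ȳ = 72.29 mm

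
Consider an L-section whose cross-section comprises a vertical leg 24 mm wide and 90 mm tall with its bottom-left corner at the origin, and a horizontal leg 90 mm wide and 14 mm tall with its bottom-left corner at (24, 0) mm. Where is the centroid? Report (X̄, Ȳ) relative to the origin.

vertical leg: A = 24 × 90 = 2160.00, centroid at (12.00, 45.00).
horizontal leg: A = 90 × 14 = 1260.00, centroid at (69.00, 7.00).
ΣA = 3420.00 mm², ΣAX̄ = 112860.00 mm³, ΣAȲ = 106020.00 mm³.
X̄ = 112860.00/3420.00 = 33.00 mm; Ȳ = 106020.00/3420.00 = 31.00 mm.

X̄ = 33.00 mm, Ȳ = 31.00 mm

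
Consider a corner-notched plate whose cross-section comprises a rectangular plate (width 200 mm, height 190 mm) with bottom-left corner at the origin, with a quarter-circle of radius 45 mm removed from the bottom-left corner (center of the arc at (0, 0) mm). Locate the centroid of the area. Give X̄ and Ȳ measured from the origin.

X̄ = 103.53 mm, Ȳ = 98.32 mm

plate: A = 200 × 190 = 38000.00, centroid at (100.00, 95.00).
removed quarter-circle: A = −¼π·45² = -1590.43, centroid at (19.10, 19.10).
ΣA = 36409.57 mm²
ΣAX̄ = (38000.00)(100.00) + (-1590.43)(19.10) = 3769625.00 mm³
ΣAȲ = (38000.00)(95.00) + (-1590.43)(19.10) = 3579625.00 mm³
X̄ = 3769625.00 / 36409.57 = 103.53 mm
Ȳ = 3579625.00 / 36409.57 = 98.32 mm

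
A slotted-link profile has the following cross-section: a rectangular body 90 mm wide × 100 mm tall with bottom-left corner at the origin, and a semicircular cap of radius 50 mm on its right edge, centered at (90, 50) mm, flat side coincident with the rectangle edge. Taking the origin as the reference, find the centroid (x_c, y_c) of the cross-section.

x_c = 65.12 mm, y_c = 50.00 mm

Part | A | x̄ᵢ | ȳᵢ | A·x̄ᵢ | A·ȳᵢ
rectangular body | 9000.00 | 45.00 | 50.00 | 405000.00 | 450000.00
semicircular end | 3926.99 | 111.22 | 50.00 | 436762.51 | 196349.54
Σ | 12926.99 |  |  | 841762.51 | 646349.54
x_c = 841762.51 / 12926.99 = 65.12 mm
y_c = 646349.54 / 12926.99 = 50.00 mm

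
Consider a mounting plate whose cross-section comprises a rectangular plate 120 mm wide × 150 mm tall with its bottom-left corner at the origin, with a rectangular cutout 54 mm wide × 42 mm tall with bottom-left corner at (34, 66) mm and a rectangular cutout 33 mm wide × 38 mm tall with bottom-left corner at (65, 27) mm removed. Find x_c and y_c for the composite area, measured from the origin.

x_c = 57.98 mm, y_c = 75.63 mm

plate: A = 120 × 150 = 18000.00, centroid at (60.00, 75.00).
hole 1: A = −(54 × 42) = -2268.00, centroid at (61.00, 87.00).
hole 2: A = −(33 × 38) = -1254.00, centroid at (81.50, 46.00).
ΣA = 14478.00 mm²
ΣAx_c = (18000.00)(60.00) + (-2268.00)(61.00) + (-1254.00)(81.50) = 839451.00 mm³
ΣAy_c = (18000.00)(75.00) + (-2268.00)(87.00) + (-1254.00)(46.00) = 1095000.00 mm³
x_c = 839451.00 / 14478.00 = 57.98 mm
y_c = 1095000.00 / 14478.00 = 75.63 mm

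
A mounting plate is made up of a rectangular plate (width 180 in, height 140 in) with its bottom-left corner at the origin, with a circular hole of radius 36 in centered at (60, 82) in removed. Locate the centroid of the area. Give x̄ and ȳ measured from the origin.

plate: A = 180 × 140 = 25200.00, centroid at (90.00, 70.00).
hole: A = −π·36² = -4071.50, centroid at (60.00, 82.00).
ΣA = 21128.50 in²
ΣAx̄ = (25200.00)(90.00) + (-4071.50)(60.00) = 2023709.76 in³
ΣAȳ = (25200.00)(70.00) + (-4071.50)(82.00) = 1430136.67 in³
x̄ = 2023709.76 / 21128.50 = 95.78 in
ȳ = 1430136.67 / 21128.50 = 67.69 in

x̄ = 95.78 in, ȳ = 67.69 in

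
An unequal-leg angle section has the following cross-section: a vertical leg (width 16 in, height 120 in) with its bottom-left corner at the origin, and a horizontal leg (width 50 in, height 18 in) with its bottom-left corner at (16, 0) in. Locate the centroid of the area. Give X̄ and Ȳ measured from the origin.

X̄ = 18.53 in, Ȳ = 43.72 in

Part | A | x̄ᵢ | ȳᵢ | A·x̄ᵢ | A·ȳᵢ
vertical leg | 1920.00 | 8.00 | 60.00 | 15360.00 | 115200.00
horizontal leg | 900.00 | 41.00 | 9.00 | 36900.00 | 8100.00
Σ | 2820.00 |  |  | 52260.00 | 123300.00
X̄ = 52260.00 / 2820.00 = 18.53 in
Ȳ = 123300.00 / 2820.00 = 43.72 in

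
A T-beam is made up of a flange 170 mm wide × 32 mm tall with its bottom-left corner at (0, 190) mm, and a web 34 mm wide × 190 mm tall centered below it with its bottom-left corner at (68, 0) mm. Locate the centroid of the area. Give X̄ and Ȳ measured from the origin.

Part | A | x̄ᵢ | ȳᵢ | A·x̄ᵢ | A·ȳᵢ
web | 6460.00 | 85.00 | 95.00 | 549100.00 | 613700.00
flange | 5440.00 | 85.00 | 206.00 | 462400.00 | 1120640.00
Σ | 11900.00 |  |  | 1011500.00 | 1734340.00
X̄ = 1011500.00 / 11900.00 = 85.00 mm
Ȳ = 1734340.00 / 11900.00 = 145.74 mm

X̄ = 85.00 mm, Ȳ = 145.74 mm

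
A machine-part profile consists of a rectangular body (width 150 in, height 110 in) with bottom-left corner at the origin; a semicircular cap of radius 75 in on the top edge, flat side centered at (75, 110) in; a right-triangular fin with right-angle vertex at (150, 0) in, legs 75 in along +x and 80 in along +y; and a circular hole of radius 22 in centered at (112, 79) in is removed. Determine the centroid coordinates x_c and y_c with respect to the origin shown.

Part | A | x̄ᵢ | ȳᵢ | A·x̄ᵢ | A·ȳᵢ
rectangular body | 16500.00 | 75.00 | 55.00 | 1237500.00 | 907500.00
semicircular top | 8835.73 | 75.00 | 141.83 | 662679.70 | 1253180.23
triangular fin | 3000.00 | 175.00 | 26.67 | 525000.00 | 80000.00
hole | -1520.53 | 112.00 | 79.00 | -170299.45 | -120121.94
Σ | 26815.20 |  |  | 2254880.25 | 2120558.29
x_c = 2254880.25 / 26815.20 = 84.09 in
y_c = 2120558.29 / 26815.20 = 79.08 in

x_c = 84.09 in, y_c = 79.08 in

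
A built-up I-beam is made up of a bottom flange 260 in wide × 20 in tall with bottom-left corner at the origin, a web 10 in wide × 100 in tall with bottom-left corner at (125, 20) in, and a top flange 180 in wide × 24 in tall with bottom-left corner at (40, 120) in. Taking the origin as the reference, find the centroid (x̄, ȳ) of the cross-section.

x̄ = 130.00 in, ȳ = 65.80 in

bottom flange: A = 260 × 20 = 5200.00, centroid at (130.00, 10.00).
web: A = 10 × 100 = 1000.00, centroid at (130.00, 70.00).
top flange: A = 180 × 24 = 4320.00, centroid at (130.00, 132.00).
ΣA = 10520.00 in²
ΣAx̄ = (5200.00)(130.00) + (1000.00)(130.00) + (4320.00)(130.00) = 1367600.00 in³
ΣAȳ = (5200.00)(10.00) + (1000.00)(70.00) + (4320.00)(132.00) = 692240.00 in³
x̄ = 1367600.00 / 10520.00 = 130.00 in
ȳ = 692240.00 / 10520.00 = 65.80 in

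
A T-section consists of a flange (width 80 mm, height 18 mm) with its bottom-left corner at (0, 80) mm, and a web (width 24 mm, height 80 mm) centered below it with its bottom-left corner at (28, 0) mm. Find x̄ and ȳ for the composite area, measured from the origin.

x̄ = 40.00 mm, ȳ = 61.00 mm

web: A = 24 × 80 = 1920.00, centroid at (40.00, 40.00).
flange: A = 80 × 18 = 1440.00, centroid at (40.00, 89.00).
ΣA = 3360.00 mm²
ΣAx̄ = (1920.00)(40.00) + (1440.00)(40.00) = 134400.00 mm³
ΣAȳ = (1920.00)(40.00) + (1440.00)(89.00) = 204960.00 mm³
x̄ = 134400.00 / 3360.00 = 40.00 mm
ȳ = 204960.00 / 3360.00 = 61.00 mm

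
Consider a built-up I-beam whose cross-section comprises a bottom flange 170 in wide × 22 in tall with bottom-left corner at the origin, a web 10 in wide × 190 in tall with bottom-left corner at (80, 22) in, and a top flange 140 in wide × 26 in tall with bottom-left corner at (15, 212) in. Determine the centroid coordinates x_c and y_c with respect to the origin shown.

Part | A | x̄ᵢ | ȳᵢ | A·x̄ᵢ | A·ȳᵢ
bottom flange | 3740.00 | 85.00 | 11.00 | 317900.00 | 41140.00
web | 1900.00 | 85.00 | 117.00 | 161500.00 | 222300.00
top flange | 3640.00 | 85.00 | 225.00 | 309400.00 | 819000.00
Σ | 9280.00 |  |  | 788800.00 | 1082440.00
x_c = 788800.00 / 9280.00 = 85.00 in
y_c = 1082440.00 / 9280.00 = 116.64 in

x_c = 85.00 in, y_c = 116.64 in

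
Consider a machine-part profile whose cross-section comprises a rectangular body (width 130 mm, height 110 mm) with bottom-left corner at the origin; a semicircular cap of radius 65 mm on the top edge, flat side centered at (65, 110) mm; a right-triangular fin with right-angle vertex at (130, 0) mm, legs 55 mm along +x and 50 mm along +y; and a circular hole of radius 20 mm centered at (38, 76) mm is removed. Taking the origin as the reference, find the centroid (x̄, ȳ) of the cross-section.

rectangular body: A = 130 × 110 = 14300.00, centroid at (65.00, 55.00).
semicircular top: A = ½π·65² = 6636.61, centroid at (65.00, 137.59).
triangular fin: A = ½·55·50 = 1375.00, centroid at (148.33, 16.67).
hole: A = −π·20² = -1256.64, centroid at (38.00, 76.00).
ΣA = 21054.98 mm²
ΣAx̄ = (14300.00)(65.00) + (6636.61)(65.00) + (1375.00)(148.33) + (-1256.64)(38.00) = 1517086.07 mm³
ΣAȳ = (14300.00)(55.00) + (6636.61)(137.59) + (1375.00)(16.67) + (-1256.64)(76.00) = 1627023.18 mm³
x̄ = 1517086.07 / 21054.98 = 72.05 mm
ȳ = 1627023.18 / 21054.98 = 77.27 mm

x̄ = 72.05 mm, ȳ = 77.27 mm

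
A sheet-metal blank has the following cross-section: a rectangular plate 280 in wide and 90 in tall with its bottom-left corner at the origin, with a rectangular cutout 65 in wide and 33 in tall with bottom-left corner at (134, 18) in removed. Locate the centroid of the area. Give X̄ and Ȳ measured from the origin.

plate: A = 280 × 90 = 25200.00, centroid at (140.00, 45.00).
hole: A = −(65 × 33) = -2145.00, centroid at (166.50, 34.50).
ΣA = 23055.00 in²
ΣAX̄ = (25200.00)(140.00) + (-2145.00)(166.50) = 3170857.50 in³
ΣAȲ = (25200.00)(45.00) + (-2145.00)(34.50) = 1059997.50 in³
X̄ = 3170857.50 / 23055.00 = 137.53 in
Ȳ = 1059997.50 / 23055.00 = 45.98 in

X̄ = 137.53 in, Ȳ = 45.98 in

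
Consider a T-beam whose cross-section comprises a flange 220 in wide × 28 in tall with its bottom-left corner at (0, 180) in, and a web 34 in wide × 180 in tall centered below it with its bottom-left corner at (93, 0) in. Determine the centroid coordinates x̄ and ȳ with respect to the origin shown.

x̄ = 110.00 in, ȳ = 142.17 in

web: A = 34 × 180 = 6120.00, centroid at (110.00, 90.00).
flange: A = 220 × 28 = 6160.00, centroid at (110.00, 194.00).
ΣA = 12280.00 in², ΣAx̄ = 1350800.00 in³, ΣAȳ = 1745840.00 in³.
x̄ = 1350800.00/12280.00 = 110.00 in; ȳ = 1745840.00/12280.00 = 142.17 in.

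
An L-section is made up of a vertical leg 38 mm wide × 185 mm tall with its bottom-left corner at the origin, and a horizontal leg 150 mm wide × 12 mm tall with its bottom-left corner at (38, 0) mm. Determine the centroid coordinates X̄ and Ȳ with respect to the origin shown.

Part | A | x̄ᵢ | ȳᵢ | A·x̄ᵢ | A·ȳᵢ
vertical leg | 7030.00 | 19.00 | 92.50 | 133570.00 | 650275.00
horizontal leg | 1800.00 | 113.00 | 6.00 | 203400.00 | 10800.00
Σ | 8830.00 |  |  | 336970.00 | 661075.00
X̄ = 336970.00 / 8830.00 = 38.16 mm
Ȳ = 661075.00 / 8830.00 = 74.87 mm

X̄ = 38.16 mm, Ȳ = 74.87 mm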